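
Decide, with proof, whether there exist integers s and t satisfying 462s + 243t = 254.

Both 462 and 243 are divisible by gcd(462, 243) = 3, hence so is any combination 462s + 243t.
But 254 = 3·84 + 2, so 3 ∤ 254.
Hence no integers s, t satisfy the equation.

No, no such integers exist.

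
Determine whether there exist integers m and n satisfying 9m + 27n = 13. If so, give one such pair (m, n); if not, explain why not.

No, no such integers exist.

Any value of 9m + 27n is a multiple of gcd(9, 27) = 9.
But 13 is not a multiple of 9 (it leaves remainder 4).
Therefore 9m + 27n = 13 has no solution in integers.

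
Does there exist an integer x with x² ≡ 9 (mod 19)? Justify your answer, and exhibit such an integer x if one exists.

Take x = 3. Then 3² = 9, and since 0 ≤ 9 < 19 this is already reduced: 3² ≡ 9 (mod 19).

x = 3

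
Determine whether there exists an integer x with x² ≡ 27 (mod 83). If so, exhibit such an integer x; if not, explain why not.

x = 44

x = 44 works: 44² = 1936, and 1936 − 27 = 1909 = 23·83.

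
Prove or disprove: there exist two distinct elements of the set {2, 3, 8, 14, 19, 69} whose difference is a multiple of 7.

Reduce each element modulo 7: 2↦2, 3↦3, 8↦1, 14↦0, 19↦5, 69↦6.
No residue repeats among the 6 elements, so no pair has difference ≡ 0 (mod 7).

No such pair exists.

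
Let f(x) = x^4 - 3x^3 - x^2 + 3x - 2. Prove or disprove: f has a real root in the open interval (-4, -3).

f(-4) = 418 and f(-3) = 142, both positive, so a sign-change argument is unavailable; we show f keeps this sign on the whole interval.
Substitute x = -3 − u, where 0 < u < 1 on the interval. Expanding, f(-3 − u) = u^4 + 15u^3 + 80u^2 + 180u + 142.
The nonzero coefficients here are all positive, so for u > 0 every term is positive (or zero), and the constant term 142 is strictly positive.
So f is strictly positive on (-4, -3); no root exists in the interval.

No such root exists.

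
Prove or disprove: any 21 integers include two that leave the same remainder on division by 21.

No; for instance {57, 58, 59, 60, 61, 62, 63, 64, 65, 66, 67, 68, 69, 70, 71, 72, 73, 74, 75, 76, 77} is a counterexample.

Take the 21 consecutive integers 57, 58, …, 77: their residues mod 21 are all distinct because 21 ≤ 21.
Hence this collection has no pair with equal remainders mod 21, disproving the claim.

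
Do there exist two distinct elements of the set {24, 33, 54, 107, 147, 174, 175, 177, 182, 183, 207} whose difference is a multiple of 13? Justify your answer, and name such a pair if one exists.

Two integers differ by a multiple of 13 exactly when they have the same residue mod 13. The residues are 24↦11, 33↦7, 54↦2, 107↦3, 147↦4, 174↦5, 175↦6, 177↦8, 182↦0, 183↦1, 207↦12.
All 11 residues are distinct, so no two elements differ by a multiple of 13.

No, no such pair exists.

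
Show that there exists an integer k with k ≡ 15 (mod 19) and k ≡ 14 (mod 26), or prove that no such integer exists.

k = 300

gcd(19, 26) = 1, so the Chinese Remainder Theorem guarantees exactly one residue class mod 494 satisfying both.
Any solution of the first congruence is k = 15 + 19t; substituting into the second, 19t ≡ 14 − 15 ≡ 25 (mod 26).
Invert 19 mod 26 by the Euclidean algorithm: 26 = 1·19 + 7, 19 = 2·7 + 5, 7 = 1·5 + 2, 5 = 2·2 + 1, 2 = 2·1 + 0; back-substituting, 1 = 5 − 2·2 = 5 − 2·(7 − 1·5) = −2·7 + 3·5 = −2·7 + 3·(19 − 2·7) = 3·19 − 8·7 = 3·19 − 8·(26 − 1·19) = −8·26 + 11·19. Hence 19·11 ≡ 1, so 19⁻¹ ≡ 11 (mod 26).
Multiplying by 11: t ≡ 11·25 = 275 ≡ 15 (mod 26).
Taking t = 15 gives k = 15 + 19·15 = 300.
Verify: 300 = 15·19 + 15 and 300 = 11·26 + 14. ✓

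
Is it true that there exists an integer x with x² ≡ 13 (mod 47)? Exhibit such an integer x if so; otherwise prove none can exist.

Apply Euler's criterion with the prime 47: 13 is a quadratic residue iff 13^23 ≡ 1 (mod 47), and a non-residue iff it is ≡ −1.
Squaring successively (mod 47): 13^2 = 169 ≡ 28; 13^4 ≡ 28² = 784 ≡ 32; 13^8 ≡ 32² = 1024 ≡ 37; 13^16 ≡ 37² = 1369 ≡ 6.
Since 23 = 16 + 4 + 2 + 1, 13^23 ≡ 6 · 32 · 28 · 13; multiplying out mod 47: 6·32 = 192 ≡ 4, then 4·28 = 112 ≡ 18, then 18·13 = 234 ≡ 46. Thus 13^23 ≡ 46 ≡ −1 (mod 47).
The value −1 means 13 is a non-residue modulo 47, so x² ≡ 13 (mod 47) is impossible.

There is no such integer.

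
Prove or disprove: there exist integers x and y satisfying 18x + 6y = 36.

x = 0, y = 6

gcd(18, 6) = 6, and 6 divides 36, so integer solutions exist.
Dividing through by 6 reduces the equation to 3x + 1y = 6.
With a unit coefficient on y, (x, y) = (0, 6) is an immediate solution.
Check: 18·0 + 6·6 = 0 + 36 = 36. ✓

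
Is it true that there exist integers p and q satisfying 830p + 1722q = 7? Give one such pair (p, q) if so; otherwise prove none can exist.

No such integers exist.

Both 830 and 1722 are divisible by gcd(830, 1722) = 2, hence so is any combination 830p + 1722q.
But 7 is not a multiple of 2 (it leaves remainder 1).
So the equation is unsolvable over ℤ.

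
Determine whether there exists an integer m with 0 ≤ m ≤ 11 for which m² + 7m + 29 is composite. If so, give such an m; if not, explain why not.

The values for m = 0, 1, …, 11 are 29, 37, 47, 59, 73, 89, 107, 127, 149, 173, 199, 227, and each of these is prime.
So no value in the range makes the expression composite.

No such integer m in that range exists.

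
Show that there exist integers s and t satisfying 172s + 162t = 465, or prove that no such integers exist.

Any value of 172s + 162t is a multiple of gcd(172, 162) = 2.
But 465 = 2·232 + 1, so 2 ∤ 465.
So the equation is unsolvable over ℤ.

No such integers exist.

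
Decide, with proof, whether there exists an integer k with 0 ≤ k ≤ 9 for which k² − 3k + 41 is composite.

At k = 9: 9² − 3·9 + 41 = 95 = 5·19, which is composite.

k = 9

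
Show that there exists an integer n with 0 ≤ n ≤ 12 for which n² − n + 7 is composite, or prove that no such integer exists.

At n = 7: 7² − 7 + 7 = 49 = 7·7, which is composite.

n = 7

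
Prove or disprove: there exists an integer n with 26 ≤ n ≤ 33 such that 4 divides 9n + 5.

Try n = 27: 9·27 + 5 = 248 = 62·4, which is divisible by 4.

n = 27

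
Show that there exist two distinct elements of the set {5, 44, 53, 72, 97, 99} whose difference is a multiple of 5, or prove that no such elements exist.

Yes: 44 and 99.

44 mod 5 = 4 and 99 mod 5 = 4, so 99 − 44 = 55 = 11·5.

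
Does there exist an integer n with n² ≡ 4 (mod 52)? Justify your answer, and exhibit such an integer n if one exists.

n = 28

n = 28 works: 28² = 784, and 784 − 4 = 780 = 15·52.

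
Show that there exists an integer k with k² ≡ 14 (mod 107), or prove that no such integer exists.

k = 96

Take k = 96. Then 96² = 9216 = 86·107 + 14, so 96² ≡ 14 (mod 107).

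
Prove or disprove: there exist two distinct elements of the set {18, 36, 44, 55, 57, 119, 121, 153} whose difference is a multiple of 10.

There is no such pair.

Two integers differ by a multiple of 10 exactly when they have the same residue mod 10. The residues are 18↦8, 36↦6, 44↦4, 55↦5, 57↦7, 119↦9, 121↦1, 153↦3.
These 8 residues are pairwise different, hence no difference of two elements is divisible by 10.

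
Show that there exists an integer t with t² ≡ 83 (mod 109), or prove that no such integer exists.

t = 65 works: 65² = 4225, and 4225 − 83 = 4142 = 38·109.

t = 65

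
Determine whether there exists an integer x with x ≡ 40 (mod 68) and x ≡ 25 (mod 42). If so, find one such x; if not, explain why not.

There is no such integer.

gcd(68, 42) = 2. If x ≡ 40 (mod 68) and x ≡ 25 (mod 42), then x ≡ 40 (mod 2) and x ≡ 25 (mod 2).
However 40 ≡ 0 and 25 ≡ 1 (mod 2), and 0 ≠ 1.
So no integer satisfies both congruences.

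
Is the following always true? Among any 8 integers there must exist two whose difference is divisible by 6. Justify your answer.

There are exactly 6 possible remainders on division by 6.
Since 8 > 6, two of the 8 integers must share a residue class by the pigeonhole principle; call them a and b.
Equal remainders mean a − b ≡ 0 (mod 6), so 6 divides their difference.

True.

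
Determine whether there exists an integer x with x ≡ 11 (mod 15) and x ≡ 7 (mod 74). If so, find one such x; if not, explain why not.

Since 15 and 74 share no common factor, CRT says the pair of congruences has a solution (unique mod 1110).
Any solution of the first congruence is x = 11 + 15t; substituting into the second, 15t ≡ 7 − 11 ≡ 70 (mod 74).
Since 15·5 = 75 = 1·74 + 1, the inverse of 15 mod 74 is 5.
Multiplying by 5: t ≡ 5·70 = 350 ≡ 54 (mod 74).
With t = 54: x = 11 + 15·54 = 821.
Verify: 821 = 54·15 + 11 and 821 = 11·74 + 7. ✓

x = 821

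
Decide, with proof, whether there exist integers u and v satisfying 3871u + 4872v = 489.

No such integers exist.

gcd(3871, 4872) = 7, so every integer of the form 3871u + 4872v is a multiple of 7.
But 489 = 7·69 + 6, so 7 ∤ 489.
Therefore 3871u + 4872v = 489 has no solution in integers.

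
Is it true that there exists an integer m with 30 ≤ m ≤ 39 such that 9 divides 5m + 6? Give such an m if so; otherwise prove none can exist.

m = 33

Scanning upward from m = 30 gives 156, 161, 166, none divisible by 9. m = 33 works, since 5·33 + 6 = 171 = 19·9.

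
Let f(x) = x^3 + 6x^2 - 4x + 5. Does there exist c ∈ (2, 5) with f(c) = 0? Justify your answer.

f has no root in that interval.

The endpoint values f(2) = 29 and f(5) = 260 are both positive. Claim: f(x) > 0 for every x in (2, 5).
Substitute x = 2 + u, where 0 < u < 3 on the interval. Expanding, f(2 + u) = u^3 + 12u^2 + 32u + 29.
The nonzero coefficients here are all positive, so for u > 0 every term is positive (or zero), and the constant term 29 is strictly positive.
Therefore f(x) > 0 throughout (2, 5), and f has no zero there.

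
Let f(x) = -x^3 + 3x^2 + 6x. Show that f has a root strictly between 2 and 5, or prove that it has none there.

f(2) = 16 and f(5) = -20, which have opposite signs.
As a polynomial, f is continuous on every closed interval.
By the Intermediate Value Theorem f must vanish at some point of (2, 5).

Yes, f has a root in the interval.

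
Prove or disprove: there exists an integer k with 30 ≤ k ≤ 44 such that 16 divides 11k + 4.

For k = 30, 31, …, 35 the values 334, 345, 356, 367, 378, 389 are not multiples of 16. k = 36 works, since 11·36 + 4 = 400 = 25·16.

k = 36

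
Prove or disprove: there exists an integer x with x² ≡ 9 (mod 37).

x = 34

Take x = 34. Then 34² = 1156 = 31·37 + 9, so 34² ≡ 9 (mod 37).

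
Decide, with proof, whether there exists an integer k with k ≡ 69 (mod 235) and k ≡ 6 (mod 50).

No, no such integer exists.

Reduce both congruences modulo 5, which divides 235 and 50: they say k ≡ 69 (mod 5) and k ≡ 6 (mod 5).
But 69 mod 5 = 4 while 6 mod 5 = 1, a contradiction.
Therefore no such k exists.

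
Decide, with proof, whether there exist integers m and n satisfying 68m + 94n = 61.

No, no such integers exist.

Both 68 and 94 are divisible by gcd(68, 94) = 2, hence so is any combination 68m + 94n.
However 61 leaves remainder 1 on division by 2.
Hence no integers m, n satisfy the equation.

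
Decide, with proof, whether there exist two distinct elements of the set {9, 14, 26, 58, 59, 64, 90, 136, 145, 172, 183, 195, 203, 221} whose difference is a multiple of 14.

No such pair exists.

Reduce each element modulo 14: 9↦9, 14↦0, 26↦12, 58↦2, 59↦3, 64↦8, 90↦6, 136↦10, 145↦5, 172↦4, 183↦1, 195↦13, 203↦7, 221↦11.
No residue repeats among the 14 elements, so no pair has difference ≡ 0 (mod 14).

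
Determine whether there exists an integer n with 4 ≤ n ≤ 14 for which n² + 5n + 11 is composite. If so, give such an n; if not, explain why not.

n = 10

At n = 10: 10² + 5·10 + 11 = 161 = 7·23, which is composite.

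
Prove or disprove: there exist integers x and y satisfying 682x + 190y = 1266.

gcd(682, 190) = 2, and 2 divides 1266, so integer solutions exist.
Dividing through by 2 reduces the equation to 341x + 95y = 633.
Run the Euclidean algorithm on 341 and 95: 341 = 3·95 + 56, 95 = 1·56 + 39, 56 = 1·39 + 17, 39 = 2·17 + 5, 17 = 3·5 + 2, 5 = 2·2 + 1, 2 = 2·1 + 0.
Working back up the chain: 1 = 5 − 2·2 = 5 − 2·(17 − 3·5) = −2·17 + 7·5 = −2·17 + 7·(39 − 2·17) = 7·39 − 16·17 = 7·39 − 16·(56 − 1·39) = −16·56 + 23·39 = −16·56 + 23·(95 − 1·56) = 23·95 − 39·56 = 23·95 − 39·(341 − 3·95) = −39·341 + 140·95. So 341·(-39) + 95·140 = 1.
Multiplying through by 633: x = (-39)·633 = -24687, y = 140·633 = 88620 is a solution.
The general solution is x = -24687 + 95k, y = 88620 − 341k; taking k = 260 gives the smaller pair x = 13, y = -40.
Check: 682·13 + 190·(-40) = 8866 − 7600 = 1266. ✓

x = 13, y = -40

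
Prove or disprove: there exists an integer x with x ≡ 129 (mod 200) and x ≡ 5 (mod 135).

No such integer exists.

Both moduli are multiples of 5 = gcd(200, 135), so any solution would satisfy x ≡ 129 and x ≡ 5 modulo 5 simultaneously.
But 129 mod 5 = 4 while 5 mod 5 = 0, a contradiction.
So no integer satisfies both congruences.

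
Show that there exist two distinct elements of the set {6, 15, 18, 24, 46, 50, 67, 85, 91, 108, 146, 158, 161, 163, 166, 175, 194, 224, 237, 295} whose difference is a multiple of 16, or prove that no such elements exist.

Yes: 6 and 166.

Reduce each element mod 16: 6↦6, 15↦15, 18↦2, 24↦8, 46↦14, 50↦2, 67↦3, 85↦5, 91↦11, 108↦12, 146↦2, 158↦14, 161↦1, 163↦3, 166↦6, 175↦15, 194↦2, 224↦0, 237↦13, 295↦7. The residue 6 repeats (at 6 and 166), and 166 − 6 = 160 = 10·16.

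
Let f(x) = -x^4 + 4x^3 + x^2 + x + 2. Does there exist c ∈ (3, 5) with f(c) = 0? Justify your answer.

f(3) = 41 and f(5) = -93, which have opposite signs.
f is continuous everywhere (it is a polynomial), in particular on [3, 5].
By the Intermediate Value Theorem, f takes the value 0 somewhere in the open interval.

Yes, f has a root in the interval.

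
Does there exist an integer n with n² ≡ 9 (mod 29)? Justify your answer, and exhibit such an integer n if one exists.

n = 3

Take n = 3. Then 3² = 9, and since 0 ≤ 9 < 29 this is already reduced: 3² ≡ 9 (mod 29).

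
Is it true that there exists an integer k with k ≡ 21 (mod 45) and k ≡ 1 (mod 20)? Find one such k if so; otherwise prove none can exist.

The moduli are not coprime: gcd(45, 20) = 5. Compatibility requires 5 ∣ (1 − 21) = -20, which holds, so solutions exist.
The smallest candidate k = 21 works directly: 21 ≡ 1 (mod 20).
Indeed 21 ≡ 21 (mod 45) and 21 ≡ 1 (mod 20).

k = 21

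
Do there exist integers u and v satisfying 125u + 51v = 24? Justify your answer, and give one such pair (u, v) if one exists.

u = 21, v = -51

Since gcd(125, 51) = 1, every integer is an integer combination of 125 and 51.
Dividing repeatedly: 125 = 2·51 + 23, 51 = 2·23 + 5, 23 = 4·5 + 3, 5 = 1·3 + 2, 3 = 1·2 + 1, 2 = 2·1 + 0.
Working back up the chain: 1 = 3 − 1·2 = 3 − (5 − 1·3) = −5 + 2·3 = −5 + 2·(23 − 4·5) = 2·23 − 9·5 = 2·23 − 9·(51 − 2·23) = −9·51 + 20·23 = −9·51 + 20·(125 − 2·51) = 20·125 − 49·51. So 125·20 + 51·(-49) = 1.
Scaling by 24 gives the particular solution (u, v) = (480, -1176).
Shifting by a multiple of (51, −125) keeps it a solution: u = 480 − 9·51 = 21, v = -1176 + 9·125 = -51.
Indeed 125·21 + 51·(-51) = 2625 − 2601 = 24.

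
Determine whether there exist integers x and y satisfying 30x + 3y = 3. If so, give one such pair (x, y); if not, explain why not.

x = 0, y = 1

Every value of 30x + 3y is a multiple of gcd(30, 3) = 3; since 3 ∣ 3, solutions exist.
Dividing through by 3 reduces the equation to 10x + 1y = 1.
The coefficient of y is 1, so setting x = 0 and y = 1 already solves it.
Check: 30·0 + 3·1 = 0 + 3 = 3. ✓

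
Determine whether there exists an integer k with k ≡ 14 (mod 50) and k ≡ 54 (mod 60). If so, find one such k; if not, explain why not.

k = 114

Here gcd(50, 60) = 10, and both 14 and 54 leave remainder 4 mod 10, so the system is consistent.
List candidates k ≡ 14 (mod 50): 14, 64, 114. Modulo 60 these are 14, 4, 54; 114 gives 54 as required.
Indeed 114 ≡ 14 (mod 50) and 114 ≡ 54 (mod 60).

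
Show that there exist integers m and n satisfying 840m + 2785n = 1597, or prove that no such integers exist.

No, no such integers exist.

gcd(840, 2785) = 5, so every integer of the form 840m + 2785n is a multiple of 5.
However 1597 leaves remainder 2 on division by 5.
So the equation is unsolvable over ℤ.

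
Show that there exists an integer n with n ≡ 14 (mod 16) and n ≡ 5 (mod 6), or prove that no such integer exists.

gcd(16, 6) = 2. If n ≡ 14 (mod 16) and n ≡ 5 (mod 6), then n ≡ 14 (mod 2) and n ≡ 5 (mod 2).
However 14 ≡ 0 and 5 ≡ 1 (mod 2), and 0 ≠ 1.
Hence the system has no solution.

There is no such integer.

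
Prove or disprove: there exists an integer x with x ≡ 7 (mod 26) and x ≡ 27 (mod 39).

Both moduli are multiples of 13 = gcd(26, 39), so any solution would satisfy x ≡ 7 and x ≡ 27 modulo 13 simultaneously.
These are incompatible: 7 − 27 = -20 is not divisible by 13.
Therefore no such x exists.

No, no such integer exists.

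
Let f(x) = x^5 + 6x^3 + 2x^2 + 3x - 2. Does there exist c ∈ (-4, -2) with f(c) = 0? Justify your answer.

The endpoint values f(-4) = -1390 and f(-2) = -80 are both negative. Claim: f(x) < 0 for every x in (-4, -2).
Substitute x = -2 − u, where 0 < u < 2 on the interval. Expanding, f(-2 − u) = -u^5 - 10u^4 - 46u^3 - 114u^2 - 147u - 80.
The nonzero coefficients here are all negative, so for u > 0 every term is negative (or zero), and the constant term -80 is strictly negative.
Therefore f(x) < 0 throughout (-4, -2), and f has no zero there.

No.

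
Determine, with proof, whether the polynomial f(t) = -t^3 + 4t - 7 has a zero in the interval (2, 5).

f has no root in that interval.

f(2) = -7 and f(5) = -112, both negative, so a sign-change argument is unavailable; we show f keeps this sign on the whole interval.
Substitute t = 2 + u, where 0 < u < 3 on the interval. Expanding, f(2 + u) = -u^3 - 6u^2 - 8u - 7.
All 4 nonzero coefficients of this polynomial in u are negative; hence for u > 0 the value is a sum of negative terms (the constant -7 among them).
Therefore f(t) < 0 throughout (2, 5), and f has no zero there.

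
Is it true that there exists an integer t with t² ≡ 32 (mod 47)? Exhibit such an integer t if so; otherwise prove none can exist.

Take t = 19. Then 19² = 361 = 7·47 + 32, so 19² ≡ 32 (mod 47).

t = 19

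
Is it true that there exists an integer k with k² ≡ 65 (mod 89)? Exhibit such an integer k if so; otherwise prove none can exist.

89 is prime, so by Euler's criterion 65 is a square mod 89 iff 65^((89−1)/2) = 65^44 ≡ 1 (mod 89).
Repeated squaring mod 89: 65^2 = 4225 ≡ 42; 65^4 ≡ 42² = 1764 ≡ 73; 65^8 ≡ 73² = 5329 ≡ 78; 65^16 ≡ 78² = 6084 ≡ 32; 65^32 ≡ 32² = 1024 ≡ 45.
Since 44 = 32 + 8 + 4, 65^44 ≡ 45 · 78 · 73; multiplying out mod 89: 45·78 = 3510 ≡ 39, then 39·73 = 2847 ≡ 88. Thus 65^44 ≡ 88 ≡ −1 (mod 89).
The value −1 means 65 is a non-residue modulo 89, so k² ≡ 65 (mod 89) is impossible.

No, no such integer exists.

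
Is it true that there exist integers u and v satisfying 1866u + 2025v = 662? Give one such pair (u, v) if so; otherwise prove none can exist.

Any value of 1866u + 2025v is a multiple of gcd(1866, 2025) = 3.
But 662 = 3·220 + 2, so 3 ∤ 662.
Therefore 1866u + 2025v = 662 has no solution in integers.

There are no such integers.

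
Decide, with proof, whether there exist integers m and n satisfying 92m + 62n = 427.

No, no such integers exist.

gcd(92, 62) = 2, so every integer of the form 92m + 62n is a multiple of 2.
But 427 is not a multiple of 2 (it leaves remainder 1).
Hence no integers m, n satisfy the equation.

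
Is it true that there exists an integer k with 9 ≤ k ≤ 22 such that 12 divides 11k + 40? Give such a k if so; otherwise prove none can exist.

k = 16 works, since 11·16 + 40 = 216 = 18·12.

k = 16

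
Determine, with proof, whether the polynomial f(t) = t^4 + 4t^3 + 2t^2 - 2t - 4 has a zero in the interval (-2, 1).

f(-2) = -8 and f(1) = 1, which have opposite signs.
As a polynomial, f is continuous on every closed interval.
By the Intermediate Value Theorem, f takes the value 0 somewhere in the open interval.

Such a root exists.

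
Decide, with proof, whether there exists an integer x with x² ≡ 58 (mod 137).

Apply Euler's criterion with the prime 137: 58 is a quadratic residue iff 58^68 ≡ 1 (mod 137), and a non-residue iff it is ≡ −1.
Repeated squaring mod 137: 58^2 = 3364 ≡ 76; 58^4 ≡ 76² = 5776 ≡ 22; 58^8 ≡ 22² = 484 ≡ 73; 58^16 ≡ 73² = 5329 ≡ 123; 58^32 ≡ 123² = 15129 ≡ 59; 58^64 ≡ 59² = 3481 ≡ 56.
Since 68 = 64 + 4, 58^68 ≡ 56 · 22; multiplying out mod 137: 56·22 = 1232 ≡ 136. Thus 58^68 ≡ 136 ≡ −1 (mod 137).
By Euler's criterion 58 is a quadratic non-residue mod 137: no x satisfies x² ≡ 58 (mod 137).

There is no such integer.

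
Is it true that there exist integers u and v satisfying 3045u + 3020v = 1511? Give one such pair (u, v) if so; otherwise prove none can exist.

Any value of 3045u + 3020v is a multiple of gcd(3045, 3020) = 5.
However 1511 leaves remainder 1 on division by 5.
Hence no integers u, v satisfy the equation.

No, no such integers exist.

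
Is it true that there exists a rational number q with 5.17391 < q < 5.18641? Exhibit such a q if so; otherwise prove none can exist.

Scale by 11: the interval becomes (56.91301, 57.05051), which contains the integer 57.
So q = 57/11 works: it is a ratio of integers, and dividing 11·5.17391 < 57 < 11·5.18641 through by 11 gives 5.17391 < 57/11 < 5.18641.

q = 57/11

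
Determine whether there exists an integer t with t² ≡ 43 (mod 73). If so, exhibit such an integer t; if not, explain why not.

Apply Euler's criterion with the prime 73: 43 is a quadratic residue iff 43^36 ≡ 1 (mod 73), and a non-residue iff it is ≡ −1.
Squaring successively (mod 73): 43^2 = 1849 ≡ 24; 43^4 ≡ 24² = 576 ≡ 65; 43^8 ≡ 65² = 4225 ≡ 64; 43^16 ≡ 64² = 4096 ≡ 8; 43^32 ≡ 8² = 64 ≡ 64.
Since 36 = 32 + 4, 43^36 ≡ 64 · 65; multiplying out mod 73: 64·65 = 4160 ≡ 72. Thus 43^36 ≡ 72 ≡ −1 (mod 73).
The value −1 means 43 is a non-residue modulo 73, so t² ≡ 43 (mod 73) is impossible.

There is no such integer.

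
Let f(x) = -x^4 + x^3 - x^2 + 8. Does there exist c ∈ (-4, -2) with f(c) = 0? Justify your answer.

f(-4) = -328 and f(-2) = -20, both negative, so a sign-change argument is unavailable; we show f keeps this sign on the whole interval.
Shift to the endpoint -2: with x = -2 − u (0 < u < 2), one computes f(-2 − u) = -u^4 - 9u^3 - 31u^2 - 48u - 20.
The nonzero coefficients here are all negative, so for u > 0 every term is negative (or zero), and the constant term -20 is strictly negative.
So f is strictly negative on (-4, -2); no root exists in the interval.

f has no root in that interval.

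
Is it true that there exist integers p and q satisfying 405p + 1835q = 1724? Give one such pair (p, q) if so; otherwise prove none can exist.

Both 405 and 1835 are divisible by gcd(405, 1835) = 5, hence so is any combination 405p + 1835q.
But 1724 is not a multiple of 5 (it leaves remainder 4).
Hence no integers p, q satisfy the equation.

No such integers exist.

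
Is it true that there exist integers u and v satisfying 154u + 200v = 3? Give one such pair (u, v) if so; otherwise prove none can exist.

No such integers exist.

gcd(154, 200) = 2, so every integer of the form 154u + 200v is a multiple of 2.
But 3 is not a multiple of 2 (it leaves remainder 1).
So the equation is unsolvable over ℤ.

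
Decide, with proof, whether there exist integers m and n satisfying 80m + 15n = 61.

Any value of 80m + 15n is a multiple of gcd(80, 15) = 5.
However 61 leaves remainder 1 on division by 5.
Hence no integers m, n satisfy the equation.

There are no such integers.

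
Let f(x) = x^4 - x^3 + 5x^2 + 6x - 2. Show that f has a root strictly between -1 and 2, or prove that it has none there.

Such a root exists.

f(-1) = -1 and f(2) = 38, which have opposite signs.
f is continuous everywhere (it is a polynomial), in particular on [-1, 2].
By the Intermediate Value Theorem f must vanish at some point of (-1, 2).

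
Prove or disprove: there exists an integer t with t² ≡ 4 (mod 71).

t = 69 works: 69² = 4761, and 4761 − 4 = 4757 = 67·71.

t = 69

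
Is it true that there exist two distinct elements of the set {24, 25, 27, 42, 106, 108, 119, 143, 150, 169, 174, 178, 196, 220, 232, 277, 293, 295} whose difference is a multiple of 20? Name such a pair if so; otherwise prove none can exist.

No such pair exists.

Residues mod 20: 24↦4, 25↦5, 27↦7, 42↦2, 106↦6, 108↦8, 119↦19, 143↦3, 150↦10, 169↦9, 174↦14, 178↦18, 196↦16, 220↦0, 232↦12, 277↦17, 293↦13, 295↦15.
These 18 residues are pairwise different, hence no difference of two elements is divisible by 20.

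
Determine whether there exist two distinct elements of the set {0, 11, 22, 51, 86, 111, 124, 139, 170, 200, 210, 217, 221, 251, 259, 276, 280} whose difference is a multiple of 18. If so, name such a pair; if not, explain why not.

Residues mod 18: 0↦0, 11↦11, 22↦4, 51↦15, 86↦14, 111↦3, 124↦16, 139↦13, 170↦8, 200↦2, 210↦12, 217↦1, 221↦5, 251↦17, 259↦7, 276↦6, 280↦10.
All 17 residues are distinct, so no two elements differ by a multiple of 18.

No, no such pair exists.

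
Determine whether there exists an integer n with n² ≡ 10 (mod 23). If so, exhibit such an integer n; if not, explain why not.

No such integer exists.

Apply Euler's criterion with the prime 23: 10 is a quadratic residue iff 10^11 ≡ 1 (mod 23), and a non-residue iff it is ≡ −1.
Squaring successively (mod 23): 10^2 = 100 ≡ 8; 10^4 ≡ 8² = 64 ≡ 18; 10^8 ≡ 18² = 324 ≡ 2.
Since 11 = 8 + 2 + 1, 10^11 ≡ 2 · 8 · 10; multiplying out mod 23: 2·8 = 16 ≡ 16, then 16·10 = 160 ≡ 22. Thus 10^11 ≡ 22 ≡ −1 (mod 23).
By Euler's criterion 10 is a quadratic non-residue mod 23: no n satisfies n² ≡ 10 (mod 23).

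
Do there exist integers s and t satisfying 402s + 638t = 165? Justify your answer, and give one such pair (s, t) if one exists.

No, no such integers exist.

Any value of 402s + 638t is a multiple of gcd(402, 638) = 2.
But 165 is not a multiple of 2 (it leaves remainder 1).
Hence no integers s, t satisfy the equation.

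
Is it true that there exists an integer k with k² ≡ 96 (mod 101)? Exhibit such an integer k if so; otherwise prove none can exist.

k = 55 works: 55² = 3025, and 3025 − 96 = 2929 = 29·101.

k = 55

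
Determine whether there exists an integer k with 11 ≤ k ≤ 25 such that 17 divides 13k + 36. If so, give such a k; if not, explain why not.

For k = 11, 12, …, 25 the values of 13k + 36 modulo 17 are 9, 5, 1, 14, 10, 6, 2, 15, 11, 7, 3, 16, 12, 8, 4 respectively.
Since 0 is absent from this list, 17 ∤ 13k + 36 for every k with 11 ≤ k ≤ 25.

There is no such integer k in that range.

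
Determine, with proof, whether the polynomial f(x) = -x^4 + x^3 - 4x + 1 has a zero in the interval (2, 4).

f has no root in that interval.

f(2) = -15 and f(4) = -207, both negative, so a sign-change argument is unavailable; we show f keeps this sign on the whole interval.
Substitute x = 2 + u, where 0 < u < 2 on the interval. Expanding, f(2 + u) = -u^4 - 7u^3 - 18u^2 - 24u - 15.
The nonzero coefficients here are all negative, so for u > 0 every term is negative (or zero), and the constant term -15 is strictly negative.
So f is strictly negative on (2, 4); no root exists in the interval.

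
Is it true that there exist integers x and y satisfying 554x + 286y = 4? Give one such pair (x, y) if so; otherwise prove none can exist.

gcd(554, 286) = 2, and 2 divides 4, so integer solutions exist.
Dividing through by 2 reduces the equation to 277x + 143y = 2.
Run the Euclidean algorithm on 277 and 143: 277 = 1·143 + 134, 143 = 1·134 + 9, 134 = 14·9 + 8, 9 = 1·8 + 1, 8 = 8·1 + 0.
Back-substituting, 1 = 9 − 1·8 = 9 − (134 − 14·9) = −134 + 15·9 = −134 + 15·(143 − 1·134) = 15·143 − 16·134 = 15·143 − 16·(277 − 1·143) = −16·277 + 31·143; that is, 277·(-16) + 143·31 = 1.
Multiplying through by 2: x = (-16)·2 = -32, y = 31·2 = 62 is a solution.
Adding 1·143 to x and subtracting 1·277 from y gives the tidier solution (111, -215).
Check: 554·111 + 286·(-215) = 61494 − 61490 = 4. ✓

x = 111, y = -215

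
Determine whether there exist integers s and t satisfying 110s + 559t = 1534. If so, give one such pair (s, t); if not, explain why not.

s = 390, t = -74

110 and 559 are coprime, so 110s + 559t ranges over all of ℤ.
Euclidean algorithm: 559 = 5·110 + 9, 110 = 12·9 + 2, 9 = 4·2 + 1, 2 = 2·1 + 0.
Working back up the chain: 1 = 9 − 4·2 = 9 − 4·(110 − 12·9) = −4·110 + 49·9 = −4·110 + 49·(559 − 5·110) = 49·559 − 249·110. So 110·(-249) + 559·49 = 1.
Multiplying through by 1534: s = (-249)·1534 = -381966, t = 49·1534 = 75166 is a solution.
Shifting by a multiple of (559, −110) keeps it a solution: s = -381966 + 684·559 = 390, t = 75166 − 684·110 = -74.
Check: 110·390 + 559·(-74) = 42900 − 41366 = 1534. ✓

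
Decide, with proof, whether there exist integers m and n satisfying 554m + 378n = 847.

Both 554 and 378 are divisible by gcd(554, 378) = 2, hence so is any combination 554m + 378n.
However 847 leaves remainder 1 on division by 2.
Therefore 554m + 378n = 847 has no solution in integers.

There are no such integers.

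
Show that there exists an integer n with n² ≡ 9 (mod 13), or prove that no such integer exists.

n = 3

Take n = 3. Then 3² = 9, and since 0 ≤ 9 < 13 this is already reduced: 3² ≡ 9 (mod 13).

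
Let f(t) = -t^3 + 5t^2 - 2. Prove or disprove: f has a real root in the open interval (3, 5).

f(3) = 16 and f(5) = -2, which have opposite signs.
f is continuous everywhere (it is a polynomial), in particular on [3, 5].
By the Intermediate Value Theorem, f takes the value 0 somewhere in the open interval.

Such a root exists.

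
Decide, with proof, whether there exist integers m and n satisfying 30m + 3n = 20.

No such integers exist.

Any value of 30m + 3n is a multiple of gcd(30, 3) = 3.
But 20 is not a multiple of 3 (it leaves remainder 2).
Hence no integers m, n satisfy the equation.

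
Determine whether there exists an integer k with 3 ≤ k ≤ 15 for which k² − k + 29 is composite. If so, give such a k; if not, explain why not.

k = 10

At k = 10: 10² − 10 + 29 = 119 = 7·17, which is composite.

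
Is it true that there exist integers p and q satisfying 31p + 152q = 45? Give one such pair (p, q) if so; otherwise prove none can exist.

p = 75, q = -15

Since gcd(31, 152) = 1, every integer is an integer combination of 31 and 152.
Dividing repeatedly: 152 = 4·31 + 28, 31 = 1·28 + 3, 28 = 9·3 + 1, 3 = 3·1 + 0.
Back-substituting, 1 = 28 − 9·3 = 28 − 9·(31 − 1·28) = −9·31 + 10·28 = −9·31 + 10·(152 − 4·31) = 10·152 − 49·31; that is, 31·(-49) + 152·10 = 1.
Multiplying through by 45: p = (-49)·45 = -2205, q = 10·45 = 450 is a solution.
Shifting by a multiple of (152, −31) keeps it a solution: p = -2205 + 15·152 = 75, q = 450 − 15·31 = -15.
Indeed 31·75 + 152·(-15) = 2325 − 2280 = 45.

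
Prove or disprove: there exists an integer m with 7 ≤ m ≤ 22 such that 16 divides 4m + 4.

m = 7

Try m = 7: 4·7 + 4 = 32 = 2·16, which is divisible by 16.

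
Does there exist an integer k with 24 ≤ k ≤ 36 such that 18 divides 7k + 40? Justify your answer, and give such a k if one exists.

No, no such integer k in that range exists.

For k = 24, 25, …, 36 the values of 7k + 40 modulo 18 are 10, 17, 6, 13, 2, 9, 16, 5, 12, 1, 8, 15, 4 respectively.
The residue 0 does not occur, so no k in [24, 36] makes 7k + 40 a multiple of 18.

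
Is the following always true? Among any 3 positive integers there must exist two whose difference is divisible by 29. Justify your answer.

No; for instance {91, 92, 93} is a counterexample.

Take the 3 consecutive integers 91, 92, 93: their residues mod 29 are all distinct because 3 ≤ 29.
Any two of them differ by at most 2 < 29 and by at least 1, so no difference is a multiple of 29.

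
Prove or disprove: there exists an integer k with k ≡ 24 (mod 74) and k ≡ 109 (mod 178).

There is no such integer.

gcd(74, 178) = 2. If k ≡ 24 (mod 74) and k ≡ 109 (mod 178), then k ≡ 24 (mod 2) and k ≡ 109 (mod 2).
These are incompatible: 24 − 109 = -85 is not divisible by 2.
So no integer satisfies both congruences.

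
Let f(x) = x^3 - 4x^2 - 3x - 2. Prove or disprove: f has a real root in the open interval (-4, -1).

No such root exists.

f(-4) = -118 and f(-1) = -4, both negative, so a sign-change argument is unavailable; we show f keeps this sign on the whole interval.
Substitute x = -1 − u, where 0 < u < 3 on the interval. Expanding, f(-1 − u) = -u^3 - 7u^2 - 8u - 4.
The nonzero coefficients here are all negative, so for u > 0 every term is negative (or zero), and the constant term -4 is strictly negative.
Therefore f(x) < 0 throughout (-4, -1), and f has no zero there.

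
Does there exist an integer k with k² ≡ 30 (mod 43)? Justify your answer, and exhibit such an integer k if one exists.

There is no such integer.

Apply Euler's criterion with the prime 43: 30 is a quadratic residue iff 30^21 ≡ 1 (mod 43), and a non-residue iff it is ≡ −1.
Squaring successively (mod 43): 30^2 = 900 ≡ 40; 30^4 ≡ 40² = 1600 ≡ 9; 30^8 ≡ 9² = 81 ≡ 38; 30^16 ≡ 38² = 1444 ≡ 25.
Since 21 = 16 + 4 + 1, 30^21 ≡ 25 · 9 · 30; multiplying out mod 43: 25·9 = 225 ≡ 10, then 10·30 = 300 ≡ 42. Thus 30^21 ≡ 42 ≡ −1 (mod 43).
The value −1 means 30 is a non-residue modulo 43, so k² ≡ 30 (mod 43) is impossible.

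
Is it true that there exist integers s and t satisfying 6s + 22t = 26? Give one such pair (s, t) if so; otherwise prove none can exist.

Every value of 6s + 22t is a multiple of gcd(6, 22) = 2; since 2 ∣ 26, solutions exist.
Dividing through by 2 reduces the equation to 3s + 11t = 13.
Euclidean algorithm: 11 = 3·3 + 2, 3 = 1·2 + 1, 2 = 2·1 + 0.
Unwinding: 1 = 3 − 1·2 = 3 − (11 − 3·3) = −11 + 4·3, i.e. 3·4 + 11·(-1) = 1.
Scaling by 13 gives the particular solution (s, t) = (52, -13).
Subtracting 4·11 from s and adding 4·3 to t gives the tidier solution (8, -1).
Check: 6·8 + 22·(-1) = 48 − 22 = 26. ✓

s = 8, t = -1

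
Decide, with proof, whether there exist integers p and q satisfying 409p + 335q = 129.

p = 296, q = -361

Since gcd(409, 335) = 1, every integer is an integer combination of 409 and 335.
Euclidean algorithm: 409 = 1·335 + 74, 335 = 4·74 + 39, 74 = 1·39 + 35, 39 = 1·35 + 4, 35 = 8·4 + 3, 4 = 1·3 + 1, 3 = 3·1 + 0.
Back-substituting, 1 = 4 − 1·3 = 4 − (35 − 8·4) = −35 + 9·4 = −35 + 9·(39 − 1·35) = 9·39 − 10·35 = 9·39 − 10·(74 − 1·39) = −10·74 + 19·39 = −10·74 + 19·(335 − 4·74) = 19·335 − 86·74 = 19·335 − 86·(409 − 1·335) = −86·409 + 105·335; that is, 409·(-86) + 335·105 = 1.
Multiplying through by 129: p = (-86)·129 = -11094, q = 105·129 = 13545 is a solution.
Shifting by a multiple of (335, −409) keeps it a solution: p = -11094 + 34·335 = 296, q = 13545 − 34·409 = -361.
Indeed 409·296 + 335·(-361) = 121064 − 120935 = 129.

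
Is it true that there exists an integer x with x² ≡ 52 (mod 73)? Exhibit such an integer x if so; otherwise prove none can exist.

73 is prime, so by Euler's criterion 52 is a square mod 73 iff 52^((73−1)/2) = 52^36 ≡ 1 (mod 73).
Repeated squaring mod 73: 52^2 = 2704 ≡ 3; 52^4 ≡ 3² = 9 ≡ 9; 52^8 ≡ 9² = 81 ≡ 8; 52^16 ≡ 8² = 64 ≡ 64; 52^32 ≡ 64² = 4096 ≡ 8.
Since 36 = 32 + 4, 52^36 ≡ 8 · 9; multiplying out mod 73: 8·9 = 72 ≡ 72. Thus 52^36 ≡ 72 ≡ −1 (mod 73).
By Euler's criterion 52 is a quadratic non-residue mod 73: no x satisfies x² ≡ 52 (mod 73).

There is no such integer.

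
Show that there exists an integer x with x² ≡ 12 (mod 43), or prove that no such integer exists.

43 is prime, so by Euler's criterion 12 is a square mod 43 iff 12^((43−1)/2) = 12^21 ≡ 1 (mod 43).
Squaring successively (mod 43): 12^2 = 144 ≡ 15; 12^4 ≡ 15² = 225 ≡ 10; 12^8 ≡ 10² = 100 ≡ 14; 12^16 ≡ 14² = 196 ≡ 24.
Since 21 = 16 + 4 + 1, 12^21 ≡ 24 · 10 · 12; multiplying out mod 43: 24·10 = 240 ≡ 25, then 25·12 = 300 ≡ 42. Thus 12^21 ≡ 42 ≡ −1 (mod 43).
By Euler's criterion 12 is a quadratic non-residue mod 43: no x satisfies x² ≡ 12 (mod 43).

No, no such integer exists.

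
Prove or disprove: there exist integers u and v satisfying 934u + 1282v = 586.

Since gcd(934, 1282) = 2 and 586 = 2·293, Bézout's identity guarantees a solution.
Dividing through by 2 reduces the equation to 467u + 641v = 293.
Euclidean algorithm: 641 = 1·467 + 174, 467 = 2·174 + 119, 174 = 1·119 + 55, 119 = 2·55 + 9, 55 = 6·9 + 1, 9 = 9·1 + 0.
Working back up the chain: 1 = 55 − 6·9 = 55 − 6·(119 − 2·55) = −6·119 + 13·55 = −6·119 + 13·(174 − 1·119) = 13·174 − 19·119 = 13·174 − 19·(467 − 2·174) = −19·467 + 51·174 = −19·467 + 51·(641 − 1·467) = 51·641 − 70·467. So 467·(-70) + 641·51 = 1.
Multiplying through by 293: u = (-70)·293 = -20510, v = 51·293 = 14943 is a solution.
Shifting by a multiple of (641, −467) keeps it a solution: u = -20510 + 32·641 = 2, v = 14943 − 32·467 = -1.
Indeed 934·2 + 1282·(-1) = 1868 − 1282 = 586.

u = 2, v = -1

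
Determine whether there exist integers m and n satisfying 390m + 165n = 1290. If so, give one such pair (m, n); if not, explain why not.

m = 5, n = -4

gcd(390, 165) = 15, and 15 divides 1290, so integer solutions exist.
Dividing through by 15 reduces the equation to 26m + 11n = 86.
Run the Euclidean algorithm on 26 and 11: 26 = 2·11 + 4, 11 = 2·4 + 3, 4 = 1·3 + 1, 3 = 3·1 + 0.
Back-substituting, 1 = 4 − 1·3 = 4 − (11 − 2·4) = −11 + 3·4 = −11 + 3·(26 − 2·11) = 3·26 − 7·11; that is, 26·3 + 11·(-7) = 1.
Times 86: 26·258 + 11·(-602) = 86, so (258, -602) solves it.
Shifting by a multiple of (11, −26) keeps it a solution: m = 258 − 23·11 = 5, n = -602 + 23·26 = -4.
Check: 390·5 + 165·(-4) = 1950 − 660 = 1290. ✓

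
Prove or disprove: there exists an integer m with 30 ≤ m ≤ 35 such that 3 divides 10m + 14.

Try m = 31: 10·31 + 14 = 324 = 108·3, which is divisible by 3.

m = 31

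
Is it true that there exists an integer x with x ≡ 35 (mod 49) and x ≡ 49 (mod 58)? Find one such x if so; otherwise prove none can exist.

gcd(49, 58) = 1, so the Chinese Remainder Theorem guarantees exactly one residue class mod 2842 satisfying both.
Write x = 35 + 49t and require 35 + 49t ≡ 49 (mod 58), i.e. 49t ≡ 14 (mod 58).
Since 49·45 = 2205 = 38·58 + 1, the inverse of 49 mod 58 is 45.
Therefore t ≡ 45·14 = 630 ≡ 50 (mod 58).
With t = 50: x = 35 + 49·50 = 2485.
Indeed 2485 ≡ 35 (mod 49) and 2485 ≡ 49 (mod 58).

x = 2485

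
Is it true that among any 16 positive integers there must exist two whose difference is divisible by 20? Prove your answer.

No; for instance {60, 61, 62, 63, 64, 65, 66, 67, 68, 69, 70, 71, 72, 73, 74, 75} is a counterexample.

Take the 16 consecutive integers 60, 61, …, 75: their residues mod 20 are all distinct because 16 ≤ 20.
No two share a residue, so no pair has difference divisible by 20; the claim fails for this set.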